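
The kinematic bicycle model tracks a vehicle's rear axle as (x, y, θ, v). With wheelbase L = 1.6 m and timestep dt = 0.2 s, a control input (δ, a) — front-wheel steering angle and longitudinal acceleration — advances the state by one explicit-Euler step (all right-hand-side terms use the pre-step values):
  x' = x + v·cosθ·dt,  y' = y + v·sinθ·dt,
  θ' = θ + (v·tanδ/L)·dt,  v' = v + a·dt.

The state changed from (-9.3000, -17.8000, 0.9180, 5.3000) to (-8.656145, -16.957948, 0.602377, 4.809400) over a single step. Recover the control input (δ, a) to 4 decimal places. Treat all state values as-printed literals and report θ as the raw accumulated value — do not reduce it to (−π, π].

a = (v'−v)/dt = (-0.490600)/0.2 = -2.4530
Δθ = θ'−θ = -0.315623;  (v·dt/L) = 5.3000·0.2/1.6 = 0.662500
tan δ = Δθ·L/(v·dt) = -0.476412  →  δ = -0.4446

δ = -0.4446, a = -2.4530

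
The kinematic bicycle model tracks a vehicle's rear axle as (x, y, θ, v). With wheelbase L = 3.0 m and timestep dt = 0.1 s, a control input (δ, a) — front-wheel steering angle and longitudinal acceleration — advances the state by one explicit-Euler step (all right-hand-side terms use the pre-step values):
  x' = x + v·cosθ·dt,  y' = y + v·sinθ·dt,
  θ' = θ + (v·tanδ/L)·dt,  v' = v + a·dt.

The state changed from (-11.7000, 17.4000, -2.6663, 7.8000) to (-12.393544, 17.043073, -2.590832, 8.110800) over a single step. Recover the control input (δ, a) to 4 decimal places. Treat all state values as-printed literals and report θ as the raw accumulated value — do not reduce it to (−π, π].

δ = 0.2825, a = 3.1080

a = (v'−v)/dt = (0.310800)/0.1 = 3.1080
Δθ = θ'−θ = 0.075468;  (v·dt/L) = 7.8000·0.1/3.0 = 0.260000
tan δ = Δθ·L/(v·dt) = 0.290262  →  δ = 0.2825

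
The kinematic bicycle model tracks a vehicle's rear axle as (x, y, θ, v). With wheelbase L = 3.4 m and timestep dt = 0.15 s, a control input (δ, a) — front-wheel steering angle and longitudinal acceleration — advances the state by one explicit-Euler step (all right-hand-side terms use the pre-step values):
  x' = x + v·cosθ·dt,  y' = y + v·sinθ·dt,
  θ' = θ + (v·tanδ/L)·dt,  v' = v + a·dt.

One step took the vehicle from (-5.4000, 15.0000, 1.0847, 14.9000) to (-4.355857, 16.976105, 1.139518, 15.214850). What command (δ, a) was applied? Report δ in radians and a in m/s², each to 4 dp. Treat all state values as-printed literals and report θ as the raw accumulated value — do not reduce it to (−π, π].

δ = 0.0832, a = 2.0990

a = (v'−v)/dt = (0.314850)/0.15 = 2.0990
Δθ = θ'−θ = 0.054818;  (v·dt/L) = 14.9000·0.15/3.4 = 0.657353
tan δ = Δθ·L/(v·dt) = 0.083392  →  δ = 0.0832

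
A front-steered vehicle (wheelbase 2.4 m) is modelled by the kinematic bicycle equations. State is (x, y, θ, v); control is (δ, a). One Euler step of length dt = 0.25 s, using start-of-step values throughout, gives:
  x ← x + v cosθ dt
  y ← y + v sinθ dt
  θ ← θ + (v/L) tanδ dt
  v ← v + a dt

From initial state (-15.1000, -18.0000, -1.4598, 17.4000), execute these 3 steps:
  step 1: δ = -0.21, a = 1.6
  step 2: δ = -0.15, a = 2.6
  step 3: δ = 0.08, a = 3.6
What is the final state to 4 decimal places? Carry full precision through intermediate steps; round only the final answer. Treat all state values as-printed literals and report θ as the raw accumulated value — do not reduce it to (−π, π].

after step 1 (δ=-0.21, a=1.6): (-14.618157, -22.323231, -1.846121, 17.800000)
after step 2 (δ=-0.15, a=2.6): (-15.827930, -26.605631, -2.126351, 18.450000)
after step 3 (δ=0.08, a=3.6): (-18.260628, -30.524449, -1.972272, 19.350000)

(-18.2606, -30.5244, -1.9723, 19.3500)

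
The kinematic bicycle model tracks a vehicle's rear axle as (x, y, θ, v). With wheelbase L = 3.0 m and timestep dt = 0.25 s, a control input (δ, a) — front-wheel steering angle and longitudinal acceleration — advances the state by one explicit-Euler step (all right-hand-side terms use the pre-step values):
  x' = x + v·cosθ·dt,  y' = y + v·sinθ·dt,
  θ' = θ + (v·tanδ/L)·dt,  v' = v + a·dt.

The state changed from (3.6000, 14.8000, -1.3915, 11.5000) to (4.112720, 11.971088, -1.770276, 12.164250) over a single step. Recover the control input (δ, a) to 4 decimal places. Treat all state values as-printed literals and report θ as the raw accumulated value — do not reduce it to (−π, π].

δ = -0.3764, a = 2.6570

a = (v'−v)/dt = (0.664250)/0.25 = 2.6570
Δθ = θ'−θ = -0.378776;  (v·dt/L) = 11.5000·0.25/3.0 = 0.958333
tan δ = Δθ·L/(v·dt) = -0.395245  →  δ = -0.3764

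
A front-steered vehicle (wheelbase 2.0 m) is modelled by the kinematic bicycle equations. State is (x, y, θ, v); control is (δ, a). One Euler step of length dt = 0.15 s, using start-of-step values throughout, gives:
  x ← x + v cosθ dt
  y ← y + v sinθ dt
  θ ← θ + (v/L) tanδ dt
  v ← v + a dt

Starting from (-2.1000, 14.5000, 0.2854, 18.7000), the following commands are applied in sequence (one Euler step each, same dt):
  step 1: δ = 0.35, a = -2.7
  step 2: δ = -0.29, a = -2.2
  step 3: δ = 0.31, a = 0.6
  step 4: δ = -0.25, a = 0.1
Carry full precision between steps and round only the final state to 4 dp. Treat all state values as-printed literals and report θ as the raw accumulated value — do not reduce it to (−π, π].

(6.8519, 20.2517, 0.4737, 18.0700)

after step 1 (δ=0.35, a=-2.7): (0.591535, 15.289723, 0.797352, 18.295000)
after step 2 (δ=-0.29, a=-2.2): (2.508678, 17.253259, 0.387893, 17.965000)
after step 3 (δ=0.31, a=0.6): (5.003230, 18.272517, 0.819494, 18.055000)
after step 4 (δ=-0.25, a=0.1): (6.851857, 20.251708, 0.473729, 18.070000)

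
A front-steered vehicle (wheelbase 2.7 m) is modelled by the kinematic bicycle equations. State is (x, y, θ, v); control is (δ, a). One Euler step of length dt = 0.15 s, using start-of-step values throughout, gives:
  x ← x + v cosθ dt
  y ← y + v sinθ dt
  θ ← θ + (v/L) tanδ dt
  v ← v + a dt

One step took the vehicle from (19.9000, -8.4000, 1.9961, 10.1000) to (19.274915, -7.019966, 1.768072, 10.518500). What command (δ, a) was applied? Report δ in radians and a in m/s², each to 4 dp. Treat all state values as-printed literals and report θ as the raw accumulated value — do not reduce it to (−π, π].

δ = -0.3860, a = 2.7900

a = (v'−v)/dt = (0.418500)/0.15 = 2.7900
Δθ = θ'−θ = -0.228028;  (v·dt/L) = 10.1000·0.15/2.7 = 0.561111
tan δ = Δθ·L/(v·dt) = -0.406387  →  δ = -0.3860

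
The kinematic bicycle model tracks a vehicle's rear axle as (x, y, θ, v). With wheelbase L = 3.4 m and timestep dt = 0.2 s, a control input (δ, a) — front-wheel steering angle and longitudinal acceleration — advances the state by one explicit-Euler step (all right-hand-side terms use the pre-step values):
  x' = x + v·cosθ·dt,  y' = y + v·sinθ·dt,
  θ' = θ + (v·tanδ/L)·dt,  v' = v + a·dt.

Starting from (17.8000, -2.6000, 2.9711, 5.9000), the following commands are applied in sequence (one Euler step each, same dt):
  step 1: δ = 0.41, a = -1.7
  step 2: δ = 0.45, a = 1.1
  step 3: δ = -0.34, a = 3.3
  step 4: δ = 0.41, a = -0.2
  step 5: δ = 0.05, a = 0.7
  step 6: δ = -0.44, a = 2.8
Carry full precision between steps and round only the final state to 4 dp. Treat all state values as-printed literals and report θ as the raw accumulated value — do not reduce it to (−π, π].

(10.5524, -3.0550, 3.1620, 7.1000)

after step 1 (δ=0.41, a=-1.7): (16.637108, -2.399792, 3.121943, 5.560000)
after step 2 (δ=0.45, a=1.1): (15.525323, -2.377942, 3.279930, 5.780000)
after step 3 (δ=-0.34, a=3.3): (14.380367, -2.537351, 3.159659, 6.440000)
after step 4 (δ=0.41, a=-0.2): (13.092577, -2.560620, 3.324308, 6.400000)
after step 5 (δ=0.05, a=0.7): (11.833884, -2.793196, 3.343147, 6.540000)
after step 6 (δ=-0.44, a=2.8): (10.552362, -3.055048, 3.162035, 7.100000)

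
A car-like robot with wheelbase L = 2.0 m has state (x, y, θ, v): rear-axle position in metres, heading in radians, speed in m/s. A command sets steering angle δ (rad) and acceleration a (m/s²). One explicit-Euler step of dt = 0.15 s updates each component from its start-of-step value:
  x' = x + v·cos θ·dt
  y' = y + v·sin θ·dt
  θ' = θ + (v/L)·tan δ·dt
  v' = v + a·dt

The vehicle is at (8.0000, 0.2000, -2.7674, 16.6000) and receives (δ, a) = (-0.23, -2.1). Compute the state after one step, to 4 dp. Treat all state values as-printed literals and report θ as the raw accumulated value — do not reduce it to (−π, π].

x' = 8.0000 + 16.6000·cos(-2.7674)·0.15 = 5.6823
y' = 0.2000 + 16.6000·sin(-2.7674)·0.15 = -0.7101
θ' = -2.7674 + (16.6000/2.0)·tan(-0.23)·0.15 = -3.0589
v' = 16.6000 − 2.1000·0.15 = 16.2850

(5.6823, -0.7101, -3.0589, 16.2850)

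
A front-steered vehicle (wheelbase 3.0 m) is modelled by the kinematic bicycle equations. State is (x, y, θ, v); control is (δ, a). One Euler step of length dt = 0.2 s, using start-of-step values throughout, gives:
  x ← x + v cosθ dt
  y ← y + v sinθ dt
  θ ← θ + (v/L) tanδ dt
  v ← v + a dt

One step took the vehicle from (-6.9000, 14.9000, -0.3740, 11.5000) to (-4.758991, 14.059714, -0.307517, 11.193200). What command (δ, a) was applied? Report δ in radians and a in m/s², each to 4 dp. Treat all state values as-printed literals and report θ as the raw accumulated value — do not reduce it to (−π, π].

a = (v'−v)/dt = (-0.306800)/0.2 = -1.5340
Δθ = θ'−θ = 0.066483;  (v·dt/L) = 11.5000·0.2/3.0 = 0.766667
tan δ = Δθ·L/(v·dt) = 0.086717  →  δ = 0.0865

δ = 0.0865, a = -1.5340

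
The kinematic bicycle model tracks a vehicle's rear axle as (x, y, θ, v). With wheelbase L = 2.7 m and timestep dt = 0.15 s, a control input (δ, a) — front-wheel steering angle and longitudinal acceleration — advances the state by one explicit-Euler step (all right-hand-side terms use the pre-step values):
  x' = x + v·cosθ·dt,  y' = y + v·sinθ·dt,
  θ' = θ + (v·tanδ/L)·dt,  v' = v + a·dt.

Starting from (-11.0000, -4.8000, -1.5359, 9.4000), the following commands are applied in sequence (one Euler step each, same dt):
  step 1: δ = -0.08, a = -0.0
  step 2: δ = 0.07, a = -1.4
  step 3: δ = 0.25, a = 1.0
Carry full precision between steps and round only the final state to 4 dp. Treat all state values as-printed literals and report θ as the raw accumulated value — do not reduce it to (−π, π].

(-10.9198, -8.9970, -1.4108, 9.3400)

after step 1 (δ=-0.08, a=-0.0): (-10.950806, -6.209142, -1.577767, 9.400000)
after step 2 (δ=0.07, a=-1.4): (-10.960635, -7.619107, -1.541152, 9.190000)
after step 3 (δ=0.25, a=1.0): (-10.919776, -8.997002, -1.410786, 9.340000)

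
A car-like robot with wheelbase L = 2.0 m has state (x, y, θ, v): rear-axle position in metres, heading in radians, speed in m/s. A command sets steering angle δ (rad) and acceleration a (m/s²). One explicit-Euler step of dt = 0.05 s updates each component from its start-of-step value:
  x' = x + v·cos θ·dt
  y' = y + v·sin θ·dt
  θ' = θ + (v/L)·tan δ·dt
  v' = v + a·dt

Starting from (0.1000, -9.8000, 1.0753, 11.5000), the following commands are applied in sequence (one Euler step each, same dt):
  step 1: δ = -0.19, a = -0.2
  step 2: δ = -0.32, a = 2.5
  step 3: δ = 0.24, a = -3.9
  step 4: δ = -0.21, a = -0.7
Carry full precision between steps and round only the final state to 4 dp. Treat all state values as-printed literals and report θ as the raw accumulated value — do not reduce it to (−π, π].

(1.3342, -7.8617, 0.9350, 11.3850)

after step 1 (δ=-0.19, a=-0.2): (0.373394, -9.294154, 1.020008, 11.490000)
after step 2 (δ=-0.32, a=2.5): (0.674064, -8.804615, 0.924816, 11.615000)
after step 3 (δ=0.24, a=-3.9): (1.023665, -8.340880, 0.995876, 11.420000)
after step 4 (δ=-0.21, a=-0.7): (1.334156, -7.861677, 0.935024, 11.385000)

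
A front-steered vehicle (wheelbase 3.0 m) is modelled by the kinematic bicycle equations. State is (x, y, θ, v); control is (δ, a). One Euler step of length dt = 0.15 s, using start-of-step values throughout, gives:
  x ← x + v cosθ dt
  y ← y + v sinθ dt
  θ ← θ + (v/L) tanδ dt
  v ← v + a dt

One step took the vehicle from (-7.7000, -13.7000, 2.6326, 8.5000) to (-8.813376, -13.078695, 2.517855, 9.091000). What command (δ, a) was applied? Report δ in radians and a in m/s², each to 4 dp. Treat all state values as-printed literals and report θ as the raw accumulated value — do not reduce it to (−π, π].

a = (v'−v)/dt = (0.591000)/0.15 = 3.9400
Δθ = θ'−θ = -0.114745;  (v·dt/L) = 8.5000·0.15/3.0 = 0.425000
tan δ = Δθ·L/(v·dt) = -0.269988  →  δ = -0.2637

δ = -0.2637, a = 3.9400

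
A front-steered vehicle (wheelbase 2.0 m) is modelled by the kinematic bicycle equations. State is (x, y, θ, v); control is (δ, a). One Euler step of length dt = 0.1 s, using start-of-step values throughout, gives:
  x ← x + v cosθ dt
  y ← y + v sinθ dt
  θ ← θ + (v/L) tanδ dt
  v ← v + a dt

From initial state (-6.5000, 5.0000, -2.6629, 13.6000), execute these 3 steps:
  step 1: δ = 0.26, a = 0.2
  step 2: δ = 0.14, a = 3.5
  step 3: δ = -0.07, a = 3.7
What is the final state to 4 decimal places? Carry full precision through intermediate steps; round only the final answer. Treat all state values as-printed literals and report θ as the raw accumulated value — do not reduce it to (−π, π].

(-9.8003, 2.5810, -2.4350, 14.3400)

after step 1 (δ=0.26, a=0.2): (-7.707133, 4.373558, -2.482005, 13.620000)
after step 2 (δ=0.14, a=3.5): (-8.783447, 3.538937, -2.386038, 13.970000)
after step 3 (δ=-0.07, a=3.7): (-9.800311, 2.581024, -2.435013, 14.340000)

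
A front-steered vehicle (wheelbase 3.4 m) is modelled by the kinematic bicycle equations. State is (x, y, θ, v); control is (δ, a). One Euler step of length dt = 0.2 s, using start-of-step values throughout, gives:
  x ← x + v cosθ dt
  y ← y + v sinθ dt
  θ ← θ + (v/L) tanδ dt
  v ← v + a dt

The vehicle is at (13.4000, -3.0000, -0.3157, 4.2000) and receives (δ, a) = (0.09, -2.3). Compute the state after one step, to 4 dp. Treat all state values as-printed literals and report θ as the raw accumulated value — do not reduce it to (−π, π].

x' = 13.4000 + 4.2000·cos(-0.3157)·0.2 = 14.1985
y' = -3.0000 + 4.2000·sin(-0.3157)·0.2 = -3.2608
θ' = -0.3157 + (4.2000/3.4)·tan(0.09)·0.2 = -0.2934
v' = 4.2000 − 2.3000·0.2 = 3.7400

(14.1985, -3.2608, -0.2934, 3.7400)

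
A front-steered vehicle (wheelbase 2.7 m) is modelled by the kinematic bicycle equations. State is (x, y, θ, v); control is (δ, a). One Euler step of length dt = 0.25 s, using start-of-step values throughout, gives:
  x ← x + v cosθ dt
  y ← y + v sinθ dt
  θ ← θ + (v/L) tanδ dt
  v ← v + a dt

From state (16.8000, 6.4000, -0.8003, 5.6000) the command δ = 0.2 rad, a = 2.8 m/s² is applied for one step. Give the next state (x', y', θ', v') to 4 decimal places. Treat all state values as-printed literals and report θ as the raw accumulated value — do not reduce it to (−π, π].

x' = 16.8000 + 5.6000·cos(-0.8003)·0.25 = 17.7751
y' = 6.4000 + 5.6000·sin(-0.8003)·0.25 = 5.3954
θ' = -0.8003 + (5.6000/2.7)·tan(0.2)·0.25 = -0.6952
v' = 5.6000 + 2.8000·0.25 = 6.3000

(17.7751, 5.3954, -0.6952, 6.3000)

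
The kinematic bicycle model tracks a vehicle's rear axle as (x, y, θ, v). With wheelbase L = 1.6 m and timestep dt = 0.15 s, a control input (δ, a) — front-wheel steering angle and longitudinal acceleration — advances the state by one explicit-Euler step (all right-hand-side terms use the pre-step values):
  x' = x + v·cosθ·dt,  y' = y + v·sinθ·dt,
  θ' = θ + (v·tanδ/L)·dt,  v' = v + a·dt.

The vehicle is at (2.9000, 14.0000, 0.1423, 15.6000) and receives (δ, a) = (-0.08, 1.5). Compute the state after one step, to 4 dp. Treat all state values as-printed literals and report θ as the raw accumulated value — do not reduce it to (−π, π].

x' = 2.9000 + 15.6000·cos(0.1423)·0.15 = 5.2163
y' = 14.0000 + 15.6000·sin(0.1423)·0.15 = 14.3319
θ' = 0.1423 + (15.6000/1.6)·tan(-0.08)·0.15 = 0.0250
v' = 15.6000 + 1.5000·0.15 = 15.8250

(5.2163, 14.3319, 0.0250, 15.8250)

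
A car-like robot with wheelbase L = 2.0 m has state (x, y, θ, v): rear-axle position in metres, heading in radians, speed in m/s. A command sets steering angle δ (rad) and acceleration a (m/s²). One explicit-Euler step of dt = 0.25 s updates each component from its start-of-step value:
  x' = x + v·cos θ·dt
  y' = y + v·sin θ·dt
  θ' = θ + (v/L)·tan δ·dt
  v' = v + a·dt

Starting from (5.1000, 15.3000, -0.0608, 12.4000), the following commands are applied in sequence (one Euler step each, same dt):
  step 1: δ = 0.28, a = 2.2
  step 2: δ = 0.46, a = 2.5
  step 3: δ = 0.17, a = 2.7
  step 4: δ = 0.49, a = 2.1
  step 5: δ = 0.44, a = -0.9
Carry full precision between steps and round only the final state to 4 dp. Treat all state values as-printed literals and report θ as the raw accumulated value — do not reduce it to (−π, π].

(10.0021, 25.4382, 3.2978, 14.5500)

after step 1 (δ=0.28, a=2.2): (8.194272, 15.111636, 0.384909, 12.950000)
after step 2 (δ=0.46, a=2.5): (11.194892, 16.327236, 1.186917, 13.575000)
after step 3 (δ=0.17, a=2.7): (12.465921, 19.473985, 1.478197, 14.250000)
after step 4 (δ=0.49, a=2.1): (12.795334, 23.021222, 2.428295, 14.775000)
after step 5 (δ=0.44, a=-0.9): (10.002091, 25.438158, 3.297767, 14.550000)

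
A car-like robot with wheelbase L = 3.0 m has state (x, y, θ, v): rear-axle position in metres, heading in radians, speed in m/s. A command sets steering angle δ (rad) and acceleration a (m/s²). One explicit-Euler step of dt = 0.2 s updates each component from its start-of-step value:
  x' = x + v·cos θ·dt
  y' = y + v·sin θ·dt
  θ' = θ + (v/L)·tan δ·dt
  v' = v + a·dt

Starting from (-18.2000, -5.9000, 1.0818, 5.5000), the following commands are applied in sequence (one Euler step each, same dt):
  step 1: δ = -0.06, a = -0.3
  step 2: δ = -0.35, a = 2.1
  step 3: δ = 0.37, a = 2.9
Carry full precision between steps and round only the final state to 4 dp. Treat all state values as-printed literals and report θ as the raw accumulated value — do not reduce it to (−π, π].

(-16.4481, -3.0422, 1.0789, 6.4400)

after step 1 (δ=-0.06, a=-0.3): (-17.683286, -4.928915, 1.059774, 5.440000)
after step 2 (δ=-0.35, a=2.1): (-17.151178, -3.979912, 0.927390, 5.860000)
after step 3 (δ=0.37, a=2.9): (-16.448067, -3.042246, 1.078915, 6.440000)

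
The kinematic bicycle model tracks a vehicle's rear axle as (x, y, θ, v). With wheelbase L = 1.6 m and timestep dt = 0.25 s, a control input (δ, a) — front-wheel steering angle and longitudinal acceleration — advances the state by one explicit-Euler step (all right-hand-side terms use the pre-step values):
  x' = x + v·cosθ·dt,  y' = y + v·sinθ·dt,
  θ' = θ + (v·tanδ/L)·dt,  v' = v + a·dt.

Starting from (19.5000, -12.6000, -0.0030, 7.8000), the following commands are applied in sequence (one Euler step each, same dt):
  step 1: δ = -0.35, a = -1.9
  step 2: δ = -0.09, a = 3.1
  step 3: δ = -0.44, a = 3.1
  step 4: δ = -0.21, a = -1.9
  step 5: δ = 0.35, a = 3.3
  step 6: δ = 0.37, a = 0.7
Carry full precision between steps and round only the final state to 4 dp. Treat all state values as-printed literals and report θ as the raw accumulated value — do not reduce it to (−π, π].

after step 1 (δ=-0.35, a=-1.9): (21.449991, -12.605850, -0.447878, 7.325000)
after step 2 (δ=-0.09, a=3.1): (23.100621, -13.398881, -0.551165, 8.100000)
after step 3 (δ=-0.44, a=3.1): (24.825749, -14.459333, -1.146997, 8.875000)
after step 4 (δ=-0.21, a=-1.9): (25.738158, -16.481797, -1.442566, 8.400000)
after step 5 (δ=0.35, a=3.3): (26.006705, -18.564556, -0.963466, 9.225000)
after step 6 (δ=0.37, a=0.7): (27.322830, -20.458389, -0.404397, 9.400000)

(27.3228, -20.4584, -0.4044, 9.4000)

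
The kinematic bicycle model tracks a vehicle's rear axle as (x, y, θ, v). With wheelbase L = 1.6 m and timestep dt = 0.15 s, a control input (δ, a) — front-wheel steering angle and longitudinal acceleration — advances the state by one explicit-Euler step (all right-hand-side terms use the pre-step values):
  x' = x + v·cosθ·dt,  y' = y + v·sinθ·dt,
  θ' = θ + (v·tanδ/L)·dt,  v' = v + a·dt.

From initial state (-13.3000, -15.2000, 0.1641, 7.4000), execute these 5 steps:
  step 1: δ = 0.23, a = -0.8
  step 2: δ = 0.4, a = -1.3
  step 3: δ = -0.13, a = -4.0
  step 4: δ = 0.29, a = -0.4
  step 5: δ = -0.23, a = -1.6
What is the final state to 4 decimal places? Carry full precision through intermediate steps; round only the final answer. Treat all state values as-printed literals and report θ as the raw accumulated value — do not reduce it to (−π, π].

after step 1 (δ=0.23, a=-0.8): (-12.204912, -15.018665, 0.326537, 7.280000)
after step 2 (δ=0.4, a=-1.3): (-11.170615, -14.668390, 0.615093, 7.085000)
after step 3 (δ=-0.13, a=-4.0): (-10.302646, -14.055146, 0.528255, 6.485000)
after step 4 (δ=0.29, a=-0.4): (-9.462493, -13.564854, 0.709681, 6.425000)
after step 5 (δ=-0.23, a=-1.6): (-8.731422, -12.936883, 0.568646, 6.185000)

(-8.7314, -12.9369, 0.5686, 6.1850)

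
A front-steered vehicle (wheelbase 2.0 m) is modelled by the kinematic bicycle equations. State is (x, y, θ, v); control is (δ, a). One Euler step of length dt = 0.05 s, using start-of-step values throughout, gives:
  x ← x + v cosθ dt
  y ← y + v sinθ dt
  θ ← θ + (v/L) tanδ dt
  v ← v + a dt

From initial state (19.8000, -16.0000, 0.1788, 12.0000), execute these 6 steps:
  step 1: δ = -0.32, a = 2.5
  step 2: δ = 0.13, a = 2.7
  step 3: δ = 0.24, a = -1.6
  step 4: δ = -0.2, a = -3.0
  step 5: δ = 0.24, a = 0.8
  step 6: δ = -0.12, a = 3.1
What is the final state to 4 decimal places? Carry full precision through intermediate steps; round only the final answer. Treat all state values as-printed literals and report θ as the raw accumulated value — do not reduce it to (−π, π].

after step 1 (δ=-0.32, a=2.5): (20.390435, -15.893291, 0.079383, 12.125000)
after step 2 (δ=0.13, a=2.7): (20.994775, -15.845215, 0.119013, 12.260000)
after step 3 (δ=0.24, a=-1.6): (21.603439, -15.772432, 0.194019, 12.180000)
after step 4 (δ=-0.2, a=-3.0): (22.201013, -15.655015, 0.132293, 12.030000)
after step 5 (δ=0.24, a=0.8): (22.797257, -15.575672, 0.205892, 12.070000)
after step 6 (δ=-0.12, a=3.1): (23.388010, -15.452293, 0.169507, 12.225000)

(23.3880, -15.4523, 0.1695, 12.2250)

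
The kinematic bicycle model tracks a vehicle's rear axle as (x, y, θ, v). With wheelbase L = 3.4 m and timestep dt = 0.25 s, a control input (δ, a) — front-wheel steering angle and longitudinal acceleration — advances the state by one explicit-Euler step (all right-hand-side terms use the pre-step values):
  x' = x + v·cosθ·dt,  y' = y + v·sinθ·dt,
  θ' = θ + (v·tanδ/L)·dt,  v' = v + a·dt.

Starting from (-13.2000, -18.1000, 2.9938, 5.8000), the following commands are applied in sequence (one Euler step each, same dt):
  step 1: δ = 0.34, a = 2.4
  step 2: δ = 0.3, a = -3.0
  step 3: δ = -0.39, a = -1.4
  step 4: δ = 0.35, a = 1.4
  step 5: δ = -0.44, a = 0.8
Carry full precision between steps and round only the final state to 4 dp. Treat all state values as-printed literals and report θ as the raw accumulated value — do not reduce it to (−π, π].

after step 1 (δ=0.34, a=2.4): (-14.634193, -17.886480, 3.144658, 6.400000)
after step 2 (δ=0.3, a=-3.0): (-16.234185, -17.891385, 3.290228, 5.650000)
after step 3 (δ=-0.39, a=-1.4): (-17.631111, -18.100561, 3.119459, 5.300000)
after step 4 (δ=0.35, a=1.4): (-18.955787, -18.071236, 3.261713, 5.650000)
after step 5 (δ=-0.44, a=0.8): (-20.358108, -18.240499, 3.066131, 5.850000)

(-20.3581, -18.2405, 3.0661, 5.8500)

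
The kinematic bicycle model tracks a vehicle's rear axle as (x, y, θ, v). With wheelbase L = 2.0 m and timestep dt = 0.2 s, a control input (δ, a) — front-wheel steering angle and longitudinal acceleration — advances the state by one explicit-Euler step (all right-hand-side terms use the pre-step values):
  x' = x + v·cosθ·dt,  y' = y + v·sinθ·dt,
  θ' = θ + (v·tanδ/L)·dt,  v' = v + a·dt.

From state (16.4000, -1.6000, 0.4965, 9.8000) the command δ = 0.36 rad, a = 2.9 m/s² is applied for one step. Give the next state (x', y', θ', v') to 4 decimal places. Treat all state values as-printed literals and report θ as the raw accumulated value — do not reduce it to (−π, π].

x' = 16.4000 + 9.8000·cos(0.4965)·0.2 = 18.1233
y' = -1.6000 + 9.8000·sin(0.4965)·0.2 = -0.6664
θ' = 0.4965 + (9.8000/2.0)·tan(0.36)·0.2 = 0.8654
v' = 9.8000 + 2.9000·0.2 = 10.3800

(18.1233, -0.6664, 0.8654, 10.3800)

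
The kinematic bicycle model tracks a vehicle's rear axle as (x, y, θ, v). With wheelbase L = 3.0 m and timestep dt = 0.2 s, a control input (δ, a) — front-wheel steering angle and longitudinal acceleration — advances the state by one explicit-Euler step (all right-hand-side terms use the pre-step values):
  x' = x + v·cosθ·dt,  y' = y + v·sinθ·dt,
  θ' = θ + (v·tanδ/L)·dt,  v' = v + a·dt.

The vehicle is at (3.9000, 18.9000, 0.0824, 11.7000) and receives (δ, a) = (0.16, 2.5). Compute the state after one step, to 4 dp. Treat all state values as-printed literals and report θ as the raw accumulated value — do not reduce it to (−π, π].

x' = 3.9000 + 11.7000·cos(0.0824)·0.2 = 6.2321
y' = 18.9000 + 11.7000·sin(0.0824)·0.2 = 19.0926
θ' = 0.0824 + (11.7000/3.0)·tan(0.16)·0.2 = 0.2083
v' = 11.7000 + 2.5000·0.2 = 12.2000

(6.2321, 19.0926, 0.2083, 12.2000)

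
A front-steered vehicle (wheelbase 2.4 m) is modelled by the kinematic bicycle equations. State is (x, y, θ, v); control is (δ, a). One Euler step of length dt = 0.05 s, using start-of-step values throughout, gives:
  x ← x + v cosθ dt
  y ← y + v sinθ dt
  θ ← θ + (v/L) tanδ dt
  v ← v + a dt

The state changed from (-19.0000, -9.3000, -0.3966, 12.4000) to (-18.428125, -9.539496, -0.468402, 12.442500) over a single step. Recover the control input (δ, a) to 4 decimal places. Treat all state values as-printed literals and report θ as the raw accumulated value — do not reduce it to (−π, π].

a = (v'−v)/dt = (0.042500)/0.05 = 0.8500
Δθ = θ'−θ = -0.071802;  (v·dt/L) = 12.4000·0.05/2.4 = 0.258333
tan δ = Δθ·L/(v·dt) = -0.277943  →  δ = -0.2711

δ = -0.2711, a = 0.8500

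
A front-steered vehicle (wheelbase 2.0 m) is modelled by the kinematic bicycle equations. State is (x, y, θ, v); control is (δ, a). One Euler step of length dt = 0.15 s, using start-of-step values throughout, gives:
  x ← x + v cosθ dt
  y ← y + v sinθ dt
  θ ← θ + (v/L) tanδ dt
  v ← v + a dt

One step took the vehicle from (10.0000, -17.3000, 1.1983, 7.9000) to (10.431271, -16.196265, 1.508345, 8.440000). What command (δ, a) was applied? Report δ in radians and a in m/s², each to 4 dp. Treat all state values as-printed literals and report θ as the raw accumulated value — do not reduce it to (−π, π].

a = (v'−v)/dt = (0.540000)/0.15 = 3.6000
Δθ = θ'−θ = 0.310045;  (v·dt/L) = 7.9000·0.15/2.0 = 0.592500
tan δ = Δθ·L/(v·dt) = 0.523283  →  δ = 0.4821

δ = 0.4821, a = 3.6000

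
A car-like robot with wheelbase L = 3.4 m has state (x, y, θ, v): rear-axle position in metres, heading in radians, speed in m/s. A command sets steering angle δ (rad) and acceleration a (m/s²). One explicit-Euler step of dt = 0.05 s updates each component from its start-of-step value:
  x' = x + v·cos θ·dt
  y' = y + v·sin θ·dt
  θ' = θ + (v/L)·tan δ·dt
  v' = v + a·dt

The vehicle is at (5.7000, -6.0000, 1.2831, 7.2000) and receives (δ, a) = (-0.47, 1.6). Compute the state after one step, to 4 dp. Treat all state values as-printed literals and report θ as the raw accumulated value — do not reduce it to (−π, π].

(5.8021, -5.6548, 1.2293, 7.2800)

x' = 5.7000 + 7.2000·cos(1.2831)·0.05 = 5.8021
y' = -6.0000 + 7.2000·sin(1.2831)·0.05 = -5.6548
θ' = 1.2831 + (7.2000/3.4)·tan(-0.47)·0.05 = 1.2293
v' = 7.2000 + 1.6000·0.05 = 7.2800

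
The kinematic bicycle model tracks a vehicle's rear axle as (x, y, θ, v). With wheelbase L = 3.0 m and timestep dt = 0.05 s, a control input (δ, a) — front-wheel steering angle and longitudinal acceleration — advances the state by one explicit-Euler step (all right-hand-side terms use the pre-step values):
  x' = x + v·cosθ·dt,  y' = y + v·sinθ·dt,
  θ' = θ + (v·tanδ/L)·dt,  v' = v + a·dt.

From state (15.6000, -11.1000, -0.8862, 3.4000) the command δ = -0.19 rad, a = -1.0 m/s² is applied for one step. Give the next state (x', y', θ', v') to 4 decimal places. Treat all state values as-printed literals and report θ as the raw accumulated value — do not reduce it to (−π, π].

(15.7075, -11.2317, -0.8971, 3.3500)

x' = 15.6000 + 3.4000·cos(-0.8862)·0.05 = 15.7075
y' = -11.1000 + 3.4000·sin(-0.8862)·0.05 = -11.2317
θ' = -0.8862 + (3.4000/3.0)·tan(-0.19)·0.05 = -0.8971
v' = 3.4000 − 1.0000·0.05 = 3.3500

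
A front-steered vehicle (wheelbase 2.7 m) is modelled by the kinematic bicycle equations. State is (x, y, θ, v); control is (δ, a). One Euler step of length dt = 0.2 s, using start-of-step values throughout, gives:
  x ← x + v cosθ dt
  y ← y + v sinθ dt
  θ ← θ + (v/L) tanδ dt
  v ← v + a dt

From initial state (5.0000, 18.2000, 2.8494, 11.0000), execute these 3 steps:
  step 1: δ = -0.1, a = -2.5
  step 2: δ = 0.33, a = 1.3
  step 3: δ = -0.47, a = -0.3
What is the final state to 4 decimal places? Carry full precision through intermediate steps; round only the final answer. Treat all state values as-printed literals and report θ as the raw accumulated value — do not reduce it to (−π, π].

(-1.2012, 19.8318, 2.6292, 10.7000)

after step 1 (δ=-0.1, a=-2.5): (2.893248, 18.833716, 2.767646, 10.500000)
after step 2 (δ=0.33, a=1.3): (0.938373, 19.600830, 3.034054, 10.760000)
after step 3 (δ=-0.47, a=-0.3): (-1.201196, 19.831807, 2.629186, 10.700000)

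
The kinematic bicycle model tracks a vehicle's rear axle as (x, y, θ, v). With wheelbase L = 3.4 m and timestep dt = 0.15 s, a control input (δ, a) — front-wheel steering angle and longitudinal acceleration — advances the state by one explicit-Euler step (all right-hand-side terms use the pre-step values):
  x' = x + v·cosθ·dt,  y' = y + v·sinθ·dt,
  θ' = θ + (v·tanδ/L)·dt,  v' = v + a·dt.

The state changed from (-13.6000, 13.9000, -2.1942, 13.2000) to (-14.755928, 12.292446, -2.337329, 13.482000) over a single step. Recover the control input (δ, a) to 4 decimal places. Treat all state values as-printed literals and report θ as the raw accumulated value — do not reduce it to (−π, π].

δ = -0.2410, a = 1.8800

a = (v'−v)/dt = (0.282000)/0.15 = 1.8800
Δθ = θ'−θ = -0.143129;  (v·dt/L) = 13.2000·0.15/3.4 = 0.582353
tan δ = Δθ·L/(v·dt) = -0.245777  →  δ = -0.2410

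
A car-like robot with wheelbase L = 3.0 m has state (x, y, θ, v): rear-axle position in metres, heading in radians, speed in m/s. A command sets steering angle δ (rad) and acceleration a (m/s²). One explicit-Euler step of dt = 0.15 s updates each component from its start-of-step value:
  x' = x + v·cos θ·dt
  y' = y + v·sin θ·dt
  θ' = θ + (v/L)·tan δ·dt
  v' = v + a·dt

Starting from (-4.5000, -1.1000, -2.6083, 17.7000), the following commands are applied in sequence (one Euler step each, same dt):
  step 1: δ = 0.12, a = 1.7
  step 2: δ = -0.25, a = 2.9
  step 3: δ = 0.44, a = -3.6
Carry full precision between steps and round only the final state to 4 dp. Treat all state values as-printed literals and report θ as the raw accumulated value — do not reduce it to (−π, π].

after step 1 (δ=0.12, a=1.7): (-6.786321, -2.449726, -2.501587, 17.955000)
after step 2 (δ=-0.25, a=2.9): (-8.946557, -4.058135, -2.730820, 18.390000)
after step 3 (δ=0.44, a=-3.6): (-11.475585, -5.159652, -2.297938, 17.850000)

(-11.4756, -5.1597, -2.2979, 17.8500)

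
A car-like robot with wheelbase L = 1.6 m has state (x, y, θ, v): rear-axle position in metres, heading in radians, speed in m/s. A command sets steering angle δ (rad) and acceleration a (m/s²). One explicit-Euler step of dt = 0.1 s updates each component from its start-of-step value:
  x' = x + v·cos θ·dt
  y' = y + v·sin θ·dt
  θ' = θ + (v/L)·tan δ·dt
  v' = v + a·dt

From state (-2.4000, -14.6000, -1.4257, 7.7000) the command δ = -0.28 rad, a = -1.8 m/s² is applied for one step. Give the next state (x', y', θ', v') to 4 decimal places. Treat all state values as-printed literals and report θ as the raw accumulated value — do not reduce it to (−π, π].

(-2.2887, -15.3619, -1.5641, 7.5200)

x' = -2.4000 + 7.7000·cos(-1.4257)·0.1 = -2.2887
y' = -14.6000 + 7.7000·sin(-1.4257)·0.1 = -15.3619
θ' = -1.4257 + (7.7000/1.6)·tan(-0.28)·0.1 = -1.5641
v' = 7.7000 − 1.8000·0.1 = 7.5200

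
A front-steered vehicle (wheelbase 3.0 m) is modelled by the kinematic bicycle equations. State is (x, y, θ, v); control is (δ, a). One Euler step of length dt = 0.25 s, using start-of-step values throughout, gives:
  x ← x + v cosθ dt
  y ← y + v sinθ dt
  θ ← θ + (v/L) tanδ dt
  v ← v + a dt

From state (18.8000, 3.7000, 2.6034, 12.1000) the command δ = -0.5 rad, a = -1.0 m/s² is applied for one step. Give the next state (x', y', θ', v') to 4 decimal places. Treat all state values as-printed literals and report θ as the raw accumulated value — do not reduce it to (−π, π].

(16.2026, 5.2506, 2.0525, 11.8500)

x' = 18.8000 + 12.1000·cos(2.6034)·0.25 = 16.2026
y' = 3.7000 + 12.1000·sin(2.6034)·0.25 = 5.2506
θ' = 2.6034 + (12.1000/3.0)·tan(-0.5)·0.25 = 2.0525
v' = 12.1000 − 1.0000·0.25 = 11.8500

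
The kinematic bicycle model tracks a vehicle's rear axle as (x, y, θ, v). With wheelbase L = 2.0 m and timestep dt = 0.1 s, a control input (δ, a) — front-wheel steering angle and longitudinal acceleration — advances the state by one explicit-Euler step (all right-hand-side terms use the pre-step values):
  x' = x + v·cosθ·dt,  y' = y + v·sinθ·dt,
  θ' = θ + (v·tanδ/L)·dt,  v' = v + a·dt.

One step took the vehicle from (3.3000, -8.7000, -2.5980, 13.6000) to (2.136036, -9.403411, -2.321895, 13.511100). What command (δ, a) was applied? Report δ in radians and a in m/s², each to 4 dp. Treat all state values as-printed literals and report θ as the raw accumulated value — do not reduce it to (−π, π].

a = (v'−v)/dt = (-0.088900)/0.1 = -0.8890
Δθ = θ'−θ = 0.276105;  (v·dt/L) = 13.6000·0.1/2.0 = 0.680000
tan δ = Δθ·L/(v·dt) = 0.406037  →  δ = 0.3857

δ = 0.3857, a = -0.8890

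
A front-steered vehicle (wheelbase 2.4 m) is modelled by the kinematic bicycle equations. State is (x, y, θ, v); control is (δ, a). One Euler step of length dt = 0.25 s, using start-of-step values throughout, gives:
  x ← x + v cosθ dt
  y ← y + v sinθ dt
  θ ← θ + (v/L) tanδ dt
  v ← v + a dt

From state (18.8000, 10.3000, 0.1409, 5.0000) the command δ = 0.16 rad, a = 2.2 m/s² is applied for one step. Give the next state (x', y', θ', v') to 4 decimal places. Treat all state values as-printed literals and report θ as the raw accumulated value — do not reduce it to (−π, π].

x' = 18.8000 + 5.0000·cos(0.1409)·0.25 = 20.0376
y' = 10.3000 + 5.0000·sin(0.1409)·0.25 = 10.4755
θ' = 0.1409 + (5.0000/2.4)·tan(0.16)·0.25 = 0.2250
v' = 5.0000 + 2.2000·0.25 = 5.5500

(20.0376, 10.4755, 0.2250, 5.5500)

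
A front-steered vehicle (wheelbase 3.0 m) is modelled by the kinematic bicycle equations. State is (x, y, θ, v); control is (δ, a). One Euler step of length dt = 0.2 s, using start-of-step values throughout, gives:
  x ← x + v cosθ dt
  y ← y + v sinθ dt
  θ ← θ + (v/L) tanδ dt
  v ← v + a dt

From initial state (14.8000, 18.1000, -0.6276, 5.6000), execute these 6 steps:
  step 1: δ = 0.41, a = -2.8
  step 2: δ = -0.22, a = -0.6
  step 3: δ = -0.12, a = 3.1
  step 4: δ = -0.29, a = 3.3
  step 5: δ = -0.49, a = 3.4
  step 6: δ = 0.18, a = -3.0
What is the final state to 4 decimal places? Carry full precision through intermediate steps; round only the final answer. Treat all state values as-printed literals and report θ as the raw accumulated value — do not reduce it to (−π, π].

(20.1778, 14.0000, -0.8272, 6.2800)

after step 1 (δ=0.41, a=-2.8): (15.706572, 17.442332, -0.465338, 5.040000)
after step 2 (δ=-0.22, a=-0.6): (16.607391, 16.990017, -0.540474, 4.920000)
after step 3 (δ=-0.12, a=3.1): (17.451137, 16.483708, -0.580024, 5.540000)
after step 4 (δ=-0.29, a=3.3): (18.377923, 15.876475, -0.690238, 6.200000)
after step 5 (δ=-0.49, a=3.4): (19.334080, 15.086942, -0.910705, 6.880000)
after step 6 (δ=0.18, a=-3.0): (20.177829, 13.999990, -0.827241, 6.280000)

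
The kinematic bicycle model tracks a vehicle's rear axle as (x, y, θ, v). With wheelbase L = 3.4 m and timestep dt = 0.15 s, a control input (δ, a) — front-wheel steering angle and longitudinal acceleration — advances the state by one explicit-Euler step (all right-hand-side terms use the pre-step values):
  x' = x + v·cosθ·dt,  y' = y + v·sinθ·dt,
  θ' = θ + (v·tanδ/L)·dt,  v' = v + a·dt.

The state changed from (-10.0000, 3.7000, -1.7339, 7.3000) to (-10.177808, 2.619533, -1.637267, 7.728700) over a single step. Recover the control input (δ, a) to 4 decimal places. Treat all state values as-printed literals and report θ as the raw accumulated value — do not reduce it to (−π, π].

δ = 0.2915, a = 2.8580

a = (v'−v)/dt = (0.428700)/0.15 = 2.8580
Δθ = θ'−θ = 0.096633;  (v·dt/L) = 7.3000·0.15/3.4 = 0.322059
tan δ = Δθ·L/(v·dt) = 0.300048  →  δ = 0.2915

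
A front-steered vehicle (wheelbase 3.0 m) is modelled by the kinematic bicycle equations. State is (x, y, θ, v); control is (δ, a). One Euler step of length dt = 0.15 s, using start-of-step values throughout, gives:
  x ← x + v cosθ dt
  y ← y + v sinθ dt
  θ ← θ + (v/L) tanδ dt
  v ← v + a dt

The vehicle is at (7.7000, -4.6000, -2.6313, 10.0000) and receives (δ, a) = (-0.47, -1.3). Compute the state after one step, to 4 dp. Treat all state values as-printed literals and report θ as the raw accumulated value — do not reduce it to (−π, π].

(6.3911, -5.3326, -2.8853, 9.8050)

x' = 7.7000 + 10.0000·cos(-2.6313)·0.15 = 6.3911
y' = -4.6000 + 10.0000·sin(-2.6313)·0.15 = -5.3326
θ' = -2.6313 + (10.0000/3.0)·tan(-0.47)·0.15 = -2.8853
v' = 10.0000 − 1.3000·0.15 = 9.8050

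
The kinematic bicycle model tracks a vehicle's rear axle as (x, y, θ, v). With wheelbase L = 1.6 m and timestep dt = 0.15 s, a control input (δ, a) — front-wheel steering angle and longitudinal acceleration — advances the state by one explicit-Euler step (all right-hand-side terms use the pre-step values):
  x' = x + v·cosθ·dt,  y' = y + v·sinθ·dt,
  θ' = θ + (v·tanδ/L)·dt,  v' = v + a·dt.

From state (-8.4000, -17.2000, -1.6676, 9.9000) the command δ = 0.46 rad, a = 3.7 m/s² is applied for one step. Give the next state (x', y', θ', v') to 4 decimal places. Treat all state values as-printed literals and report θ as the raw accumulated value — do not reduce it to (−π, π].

(-8.5435, -18.6780, -1.2078, 10.4550)

x' = -8.4000 + 9.9000·cos(-1.6676)·0.15 = -8.5435
y' = -17.2000 + 9.9000·sin(-1.6676)·0.15 = -18.6780
θ' = -1.6676 + (9.9000/1.6)·tan(0.46)·0.15 = -1.2078
v' = 9.9000 + 3.7000·0.15 = 10.4550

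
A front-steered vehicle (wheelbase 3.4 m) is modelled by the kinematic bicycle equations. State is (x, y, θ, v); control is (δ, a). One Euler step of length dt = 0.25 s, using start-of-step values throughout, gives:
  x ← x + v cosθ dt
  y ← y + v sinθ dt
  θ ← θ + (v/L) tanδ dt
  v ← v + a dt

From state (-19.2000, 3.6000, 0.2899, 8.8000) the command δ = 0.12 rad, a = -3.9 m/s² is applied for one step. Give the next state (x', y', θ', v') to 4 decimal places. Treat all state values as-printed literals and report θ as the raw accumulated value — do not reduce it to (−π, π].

(-17.0918, 4.2289, 0.3679, 7.8250)

x' = -19.2000 + 8.8000·cos(0.2899)·0.25 = -17.0918
y' = 3.6000 + 8.8000·sin(0.2899)·0.25 = 4.2289
θ' = 0.2899 + (8.8000/3.4)·tan(0.12)·0.25 = 0.3679
v' = 8.8000 − 3.9000·0.25 = 7.8250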